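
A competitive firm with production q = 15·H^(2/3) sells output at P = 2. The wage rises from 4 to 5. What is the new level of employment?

H* = 64

From P·MP_H = w with MP_H = 10·H^(-1/3), the labor demand is H(w) = (20/w)^(3).
At w = 4: H = 125. At w = 5: H = 64.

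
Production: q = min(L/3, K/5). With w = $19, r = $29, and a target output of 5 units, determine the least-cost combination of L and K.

With a fixed-proportions technology, the cost-minimizing bundle uses no slack in either input: L/3 = K/5 = q.
So L = 3·5 = 15 and K = 5·5 = 25.

L* = 15, K* = 25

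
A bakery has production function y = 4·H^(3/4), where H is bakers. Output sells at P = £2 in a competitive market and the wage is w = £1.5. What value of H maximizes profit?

MP_H = (3/4)·4·H^(-1/4) = 3·H^(-1/4).
Profit maximization for a price taker requires P·MP_H = w: 2·3·H^(-1/4) = 1.5.
So H^(-1/4) = 0.25, which gives H = 256.

H* = 256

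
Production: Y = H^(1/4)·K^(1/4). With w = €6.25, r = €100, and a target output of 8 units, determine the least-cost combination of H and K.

H* = 256, K* = 16

Cost minimization requires the marginal rate of technical substitution to equal the input-price ratio: MP_H/MP_K = w/r.
Here MP_H/MP_K = (1/4)·(K/H)/(1/4) = (K/H). Setting this equal to 6.25/100 = 0.0625 gives K = 0.0625H.
Substituting into Y = 8: H^(1/4)·(0.0625H)^(1/4) = 8.
Solving, H = 256 and K = 16.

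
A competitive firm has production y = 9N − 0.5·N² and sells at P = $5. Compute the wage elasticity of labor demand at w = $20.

ε = -0.8

From P·MP_N = w with MP_N = 9 − N, labor demand is N(w) = 9 − w/5.
dN/dw = −1/(5) = -0.2.
At w = 20, N = 5, so ε = (dN/dw)·(w/N) = (-0.2)·(20/5) = -0.8.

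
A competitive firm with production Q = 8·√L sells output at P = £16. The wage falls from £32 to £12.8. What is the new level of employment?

L* = 25

From P·MP_L = w with MP_L = 4·L^(-1/2), the labor demand is L(w) = (64/w)^(2).
At w = 32: L = 4. At w = 12.8: L = 25.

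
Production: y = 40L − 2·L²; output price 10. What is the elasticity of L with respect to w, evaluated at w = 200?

ε = -1

From P·MP_L = w with MP_L = 40 − 4L, labor demand is L(w) = (40 − w/10)/4.
dL/dw = −1/(40) = -0.025.
At w = 200, L = 5, so ε = (dL/dw)·(w/L) = (-0.025)·(200/5) = -1.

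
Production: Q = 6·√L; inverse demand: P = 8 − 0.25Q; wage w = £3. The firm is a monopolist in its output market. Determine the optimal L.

Marginal revenue from the inverse demand is MR = 8 − 0.5Q.
The marginal product is MP_L = 3·L^(-1/2).
A monopolist hires until marginal revenue product equals the wage: MR·MP_L = w.
At L, Q = 6·√L. Substituting and solving: (8 − 3·√L)·3·L^(-1/2) = 3 gives L = 4.

L* = 4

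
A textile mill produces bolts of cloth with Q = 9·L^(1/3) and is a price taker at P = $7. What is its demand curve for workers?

L(w) = (21/w)^(3/2)

MP_L = (1/3)·9·L^(-2/3) = 3·L^(-2/3).
Setting P·MP_L = w: 21·L^(-2/3) = w.
Solving for L: L^(-2/3) = w/21, so L = (21/w)^(3/2).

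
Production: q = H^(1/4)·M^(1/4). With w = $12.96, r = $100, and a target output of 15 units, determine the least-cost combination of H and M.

Cost minimization requires the marginal rate of technical substitution to equal the input-price ratio: MP_H/MP_M = w/r.
Here MP_H/MP_M = (1/4)·(M/H)/(1/4) = (M/H). Setting this equal to 12.96/100 = 0.1296 gives M = 0.1296H.
Substituting into q = 15: H^(1/4)·(0.1296H)^(1/4) = 15.
Solving, H = 625 and M = 81.

H* = 625, M* = 81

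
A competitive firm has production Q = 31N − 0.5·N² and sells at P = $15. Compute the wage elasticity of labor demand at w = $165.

ε = -0.55

From P·MP_N = w with MP_N = 31 − N, labor demand is N(w) = 31 − w/15.
dN/dw = −1/(15) = -1/15.
At w = 165, N = 20, so ε = (dN/dw)·(w/N) = (-1/15)·(165/20) = -0.55.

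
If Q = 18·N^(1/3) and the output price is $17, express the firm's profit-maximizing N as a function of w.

MP_N = (1/3)·18·N^(-2/3) = 6·N^(-2/3).
Setting P·MP_N = w: 102·N^(-2/3) = w.
Solving for N: N^(-2/3) = w/102, so N = (102/w)^(3/2).

N(w) = (102/w)^(3/2)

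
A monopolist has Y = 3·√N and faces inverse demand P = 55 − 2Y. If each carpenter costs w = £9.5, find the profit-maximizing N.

N* = 9

Marginal revenue from the inverse demand is MR = 55 − 4Y.
The marginal product is MP_N = 1.5·N^(-1/2).
A monopolist hires until marginal revenue product equals the wage: MR·MP_N = w.
At N, Y = 3·√N. Substituting and solving: (55 − 12·√N)·1.5·N^(-1/2) = 9.5 gives N = 9.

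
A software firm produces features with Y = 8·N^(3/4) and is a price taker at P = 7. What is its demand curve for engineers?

MP_N = (3/4)·8·N^(-1/4) = 6·N^(-1/4).
Setting P·MP_N = w: 42·N^(-1/4) = w.
Solving for N: N^(-1/4) = w/42, so N = (42/w)^(4).

N(w) = 3111696/w^(4)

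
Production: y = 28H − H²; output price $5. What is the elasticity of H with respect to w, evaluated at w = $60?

From P·MP_H = w with MP_H = 28 − 2H, labor demand is H(w) = (28 − w/5)/2.
dH/dw = −1/(10) = -0.1.
At w = 60, H = 8, so ε = (dH/dw)·(w/H) = (-0.1)·(60/8) = -0.75.

ε = -0.75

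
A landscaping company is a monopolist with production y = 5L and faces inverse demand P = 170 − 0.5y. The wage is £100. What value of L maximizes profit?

Marginal revenue from the inverse demand is MR = 170 − y.
The marginal product is MP_L = 5.
A monopolist hires until marginal revenue product equals the wage: MR·MP_L = w.
(170 − 5L)·5 = 100, so L = 30.

L* = 30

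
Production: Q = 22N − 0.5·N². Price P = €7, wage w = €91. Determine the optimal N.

N* = 9

The marginal product of N is MP_N = 22 − N.
A price-taking firm hires until the value of the marginal product equals the wage: P·MP_N = w, so 7·(22 − N) = 91.
Then 22 − N = 13, giving N = 9.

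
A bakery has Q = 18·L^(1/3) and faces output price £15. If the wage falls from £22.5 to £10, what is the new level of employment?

L* = 27

From P·MP_L = w with MP_L = 6·L^(-2/3), the labor demand is L(w) = (90/w)^(3/2).
At w = 22.5: L = 8. At w = 10: L = 27.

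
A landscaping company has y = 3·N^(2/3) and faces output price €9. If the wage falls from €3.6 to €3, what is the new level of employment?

N* = 216

From P·MP_N = w with MP_N = 2·N^(-1/3), the labor demand is N(w) = (18/w)^(3).
At w = 3.6: N = 125. At w = 3: N = 216.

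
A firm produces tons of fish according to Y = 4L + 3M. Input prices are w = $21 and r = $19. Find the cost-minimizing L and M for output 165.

L* = 41.25, M* = 0

The inputs are perfect substitutes, so the firm uses whichever has the lower cost per unit of output.
Cost per unit of output via L is w/4 = 5.25; via M it is r/3 = 19/3. L is cheaper.
Producing Y = 165 with L alone: L = 41.25, M = 0.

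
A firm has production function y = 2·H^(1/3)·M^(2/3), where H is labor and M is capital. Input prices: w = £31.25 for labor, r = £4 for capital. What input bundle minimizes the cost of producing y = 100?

Cost minimization requires the marginal rate of technical substitution to equal the input-price ratio: MP_H/MP_M = w/r.
Here MP_H/MP_M = (1/3)·(M/H)/(2/3) = 0.5·(M/H). Setting this equal to 31.25/4 = 7.8125 gives M = 15.625H.
Substituting into y = 100: 2·H^(1/3)·(15.625H)^(2/3) = 100.
Solving, H = 8 and M = 125.

H* = 8, M* = 125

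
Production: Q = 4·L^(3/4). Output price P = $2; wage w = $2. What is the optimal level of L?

MP_L = (3/4)·4·L^(-1/4) = 3·L^(-1/4).
Profit maximization for a price taker requires P·MP_L = w: 2·3·L^(-1/4) = 2.
So L^(-1/4) = 1/3, which gives L = 81.

L* = 81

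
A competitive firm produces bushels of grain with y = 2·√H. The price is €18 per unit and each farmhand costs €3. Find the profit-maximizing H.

MP_H = (1/2)·2·H^(-1/2) = H^(-1/2).
Profit maximization for a price taker requires P·MP_H = w: 18·H^(-1/2) = 3.
So H^(-1/2) = 1/6, which gives H = 36.

H* = 36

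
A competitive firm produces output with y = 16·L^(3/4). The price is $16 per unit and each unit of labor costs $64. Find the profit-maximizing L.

L* = 81

MP_L = (3/4)·16·L^(-1/4) = 12·L^(-1/4).
Profit maximization for a price taker requires P·MP_L = w: 16·12·L^(-1/4) = 64.
So L^(-1/4) = 1/3, which gives L = 81.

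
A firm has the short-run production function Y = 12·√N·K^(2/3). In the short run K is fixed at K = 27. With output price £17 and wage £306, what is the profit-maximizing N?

N* = 9

With K = 27, MP_N = (1/2)·12·N^(-1/2)·27^(2/3) = 54·N^(-1/2).
Profit maximization for a price taker requires P·MP_N = w: 17·54·N^(-1/2) = 306.
So N^(-1/2) = 1/3, which gives N = 9.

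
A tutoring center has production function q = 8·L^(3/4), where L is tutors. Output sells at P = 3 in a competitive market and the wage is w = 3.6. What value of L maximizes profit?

MP_L = (3/4)·8·L^(-1/4) = 6·L^(-1/4).
Profit maximization for a price taker requires P·MP_L = w: 3·6·L^(-1/4) = 3.6.
So L^(-1/4) = 0.2, which gives L = 625.

L* = 625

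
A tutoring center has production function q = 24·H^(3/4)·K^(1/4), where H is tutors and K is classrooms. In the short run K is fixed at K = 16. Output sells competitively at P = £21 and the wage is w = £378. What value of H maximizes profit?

H* = 16

With K = 16, MP_H = (3/4)·24·H^(-1/4)·16^(1/4) = 36·H^(-1/4).
Profit maximization for a price taker requires P·MP_H = w: 21·36·H^(-1/4) = 378.
So H^(-1/4) = 0.5, which gives H = 16.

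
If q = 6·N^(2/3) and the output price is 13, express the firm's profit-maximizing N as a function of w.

MP_N = (2/3)·6·N^(-1/3) = 4·N^(-1/3).
Setting P·MP_N = w: 52·N^(-1/3) = w.
Solving for N: N^(-1/3) = w/52, so N = (52/w)^(3).

N(w) = 140608/w³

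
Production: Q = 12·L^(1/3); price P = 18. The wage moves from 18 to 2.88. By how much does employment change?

ΔL = 117

From P·MP_L = w with MP_L = 4·L^(-2/3), the labor demand is L(w) = (72/w)^(3/2).
At w = 18: L = 8. At w = 2.88: L = 125.
ΔL = 125 − 8 = 117.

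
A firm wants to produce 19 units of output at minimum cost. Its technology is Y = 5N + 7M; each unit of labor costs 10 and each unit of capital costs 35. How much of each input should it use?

N* = 3.8, M* = 0

The inputs are perfect substitutes, so the firm uses whichever has the lower cost per unit of output.
Cost per unit of output via N is w/5 = 2; via M it is r/7 = 5. N is cheaper.
Producing Y = 19 with N alone: N = 3.8, M = 0.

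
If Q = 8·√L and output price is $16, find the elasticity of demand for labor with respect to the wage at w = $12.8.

ε = -2

MP_L = (1/2)·8·L^(-1/2), so P·MP_L = w gives 64·L^(-1/2) = w.
Solving, L(w) = (64/w)^(2). This is a constant-elasticity form: L ∝ w^(−2), so ε = −2.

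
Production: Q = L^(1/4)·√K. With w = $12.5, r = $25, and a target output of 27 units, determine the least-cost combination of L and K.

L* = 81, K* = 81

Cost minimization requires the marginal rate of technical substitution to equal the input-price ratio: MP_L/MP_K = w/r.
Here MP_L/MP_K = (1/4)·(K/L)/(1/2) = 0.5·(K/L). Setting this equal to 12.5/25 = 0.5 gives K = L.
Substituting into Q = 27: L^(1/4)·(L)^(1/2) = 27.
Solving, L = 81 and K = 81.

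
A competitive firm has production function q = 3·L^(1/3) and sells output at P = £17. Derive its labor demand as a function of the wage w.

MP_L = (1/3)·3·L^(-2/3) = L^(-2/3).
Setting P·MP_L = w: 17·L^(-2/3) = w.
Solving for L: L^(-2/3) = w/17, so L = (17/w)^(3/2).

L(w) = (17/w)^(3/2)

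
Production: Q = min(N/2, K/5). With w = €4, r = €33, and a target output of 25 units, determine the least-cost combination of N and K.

N* = 50, K* = 125

With a fixed-proportions technology, the cost-minimizing bundle uses no slack in either input: N/2 = K/5 = Q.
So N = 2·25 = 50 and K = 5·25 = 125.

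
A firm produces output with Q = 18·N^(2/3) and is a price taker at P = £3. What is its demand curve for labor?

N(w) = 46656/w³

MP_N = (2/3)·18·N^(-1/3) = 12·N^(-1/3).
Setting P·MP_N = w: 36·N^(-1/3) = w.
Solving for N: N^(-1/3) = w/36, so N = (36/w)^(3).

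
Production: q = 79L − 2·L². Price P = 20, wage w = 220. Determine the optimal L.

L* = 17

The marginal product of L is MP_L = 79 − 4L.
A price-taking firm hires until the value of the marginal product equals the wage: P·MP_L = w, so 20·(79 − 4L) = 220.
Then 79 − 4L = 11, giving L = 17.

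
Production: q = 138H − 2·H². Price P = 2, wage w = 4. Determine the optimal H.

The marginal product of H is MP_H = 138 − 4H.
A price-taking firm hires until the value of the marginal product equals the wage: P·MP_H = w, so 2·(138 − 4H) = 4.
Then 138 − 4H = 2, giving H = 34.

H* = 34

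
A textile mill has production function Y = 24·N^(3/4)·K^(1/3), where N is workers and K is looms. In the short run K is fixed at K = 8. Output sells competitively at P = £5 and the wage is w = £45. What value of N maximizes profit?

N* = 256

With K = 8, MP_N = (3/4)·24·N^(-1/4)·8^(1/3) = 36·N^(-1/4).
Profit maximization for a price taker requires P·MP_N = w: 5·36·N^(-1/4) = 45.
So N^(-1/4) = 0.25, which gives N = 256.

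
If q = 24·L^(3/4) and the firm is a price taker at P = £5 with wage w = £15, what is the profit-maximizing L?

L* = 1296

MP_L = (3/4)·24·L^(-1/4) = 18·L^(-1/4).
Profit maximization for a price taker requires P·MP_L = w: 5·18·L^(-1/4) = 15.
So L^(-1/4) = 1/6, which gives L = 1296.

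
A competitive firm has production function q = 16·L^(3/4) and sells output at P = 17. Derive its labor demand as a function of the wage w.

L(w) = (204/w)^(4)

MP_L = (3/4)·16·L^(-1/4) = 12·L^(-1/4).
Setting P·MP_L = w: 204·L^(-1/4) = w.
Solving for L: L^(-1/4) = w/204, so L = (204/w)^(4).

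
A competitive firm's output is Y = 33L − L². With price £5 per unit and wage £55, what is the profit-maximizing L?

L* = 11

The marginal product of L is MP_L = 33 − 2L.
A price-taking firm hires until the value of the marginal product equals the wage: P·MP_L = w, so 5·(33 − 2L) = 55.
Then 33 − 2L = 11, giving L = 11.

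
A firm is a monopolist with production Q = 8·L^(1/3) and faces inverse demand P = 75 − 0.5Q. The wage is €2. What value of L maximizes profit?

Marginal revenue from the inverse demand is MR = 75 − Q.
The marginal product is MP_L = (8/3)·L^(-2/3).
A monopolist hires until marginal revenue product equals the wage: MR·MP_L = w.
At L, Q = 8·L^(1/3). Substituting and solving: (75 − 8·L^(1/3))·(8/3)·L^(-2/3) = 2 gives L = 216.

L* = 216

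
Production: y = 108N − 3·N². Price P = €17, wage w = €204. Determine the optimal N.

The marginal product of N is MP_N = 108 − 6N.
A price-taking firm hires until the value of the marginal product equals the wage: P·MP_N = w, so 17·(108 − 6N) = 204.
Then 108 − 6N = 12, giving N = 16.

N* = 16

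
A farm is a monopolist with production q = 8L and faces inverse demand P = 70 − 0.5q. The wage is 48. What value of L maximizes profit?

Marginal revenue from the inverse demand is MR = 70 − q.
The marginal product is MP_L = 8.
A monopolist hires until marginal revenue product equals the wage: MR·MP_L = w.
(70 − 8L)·8 = 48, so L = 8.

L* = 8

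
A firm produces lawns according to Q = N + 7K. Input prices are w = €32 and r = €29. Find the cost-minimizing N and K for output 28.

N* = 0, K* = 4

The inputs are perfect substitutes, so the firm uses whichever has the lower cost per unit of output.
Cost per unit of output via N is 32; via K it is 29/7. K is cheaper.
Producing Q = 28 with K alone: N = 0, K = 4.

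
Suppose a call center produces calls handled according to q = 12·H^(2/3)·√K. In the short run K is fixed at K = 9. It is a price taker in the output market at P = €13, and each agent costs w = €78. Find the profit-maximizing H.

With K = 9, MP_H = (2/3)·12·H^(-1/3)·9^(1/2) = 24·H^(-1/3).
Profit maximization for a price taker requires P·MP_H = w: 13·24·H^(-1/3) = 78.
So H^(-1/3) = 0.25, which gives H = 64.

H* = 64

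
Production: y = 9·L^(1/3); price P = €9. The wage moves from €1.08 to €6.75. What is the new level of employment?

From P·MP_L = w with MP_L = 3·L^(-2/3), the labor demand is L(w) = (27/w)^(3/2).
At w = 1.08: L = 125. At w = 6.75: L = 8.

L* = 8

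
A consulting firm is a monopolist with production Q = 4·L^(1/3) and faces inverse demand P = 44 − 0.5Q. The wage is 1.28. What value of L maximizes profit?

L* = 125

Marginal revenue from the inverse demand is MR = 44 − Q.
The marginal product is MP_L = (4/3)·L^(-2/3).
A monopolist hires until marginal revenue product equals the wage: MR·MP_L = w.
At L, Q = 4·L^(1/3). Substituting and solving: (44 − 4·L^(1/3))·(4/3)·L^(-2/3) = 1.28 gives L = 125.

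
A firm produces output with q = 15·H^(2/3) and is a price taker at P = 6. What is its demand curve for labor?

H(w) = 216000/w³

MP_H = (2/3)·15·H^(-1/3) = 10·H^(-1/3).
Setting P·MP_H = w: 60·H^(-1/3) = w.
Solving for H: H^(-1/3) = w/60, so H = (60/w)^(3).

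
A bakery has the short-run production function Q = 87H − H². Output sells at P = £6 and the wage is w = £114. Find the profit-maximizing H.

The marginal product of H is MP_H = 87 − 2H.
A price-taking firm hires until the value of the marginal product equals the wage: P·MP_H = w, so 6·(87 − 2H) = 114.
Then 87 − 2H = 19, giving H = 34.

H* = 34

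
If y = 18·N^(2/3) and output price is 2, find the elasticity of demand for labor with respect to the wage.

ε = -3

MP_N = (2/3)·18·N^(-1/3), so P·MP_N = w gives 24·N^(-1/3) = w.
Solving, N(w) = (24/w)^(3). This is a constant-elasticity form: N ∝ w^(−3), so ε = −3.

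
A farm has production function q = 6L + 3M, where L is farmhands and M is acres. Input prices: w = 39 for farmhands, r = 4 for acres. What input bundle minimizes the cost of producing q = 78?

L* = 0, M* = 26

The inputs are perfect substitutes, so the firm uses whichever has the lower cost per unit of output.
Cost per unit of output via L is w/6 = 6.5; via M it is r/3 = 4/3. M is cheaper.
Producing q = 78 with M alone: L = 0, M = 26.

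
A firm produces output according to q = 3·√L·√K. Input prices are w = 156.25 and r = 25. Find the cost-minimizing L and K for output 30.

L* = 4, K* = 25

Cost minimization requires the marginal rate of technical substitution to equal the input-price ratio: MP_L/MP_K = w/r.
Here MP_L/MP_K = (1/2)·(K/L)/(1/2) = (K/L). Setting this equal to 156.25/25 = 6.25 gives K = 6.25L.
Substituting into q = 30: 3·L^(1/2)·(6.25L)^(1/2) = 30.
Solving, L = 4 and K = 25.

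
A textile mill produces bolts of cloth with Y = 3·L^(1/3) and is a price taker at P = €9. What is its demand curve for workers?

MP_L = (1/3)·3·L^(-2/3) = L^(-2/3).
Setting P·MP_L = w: 9·L^(-2/3) = w.
Solving for L: L^(-2/3) = w/9, so L = (9/w)^(3/2).

L(w) = (9/w)^(3/2)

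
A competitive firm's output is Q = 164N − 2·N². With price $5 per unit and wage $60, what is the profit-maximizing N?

The marginal product of N is MP_N = 164 − 4N.
A price-taking firm hires until the value of the marginal product equals the wage: P·MP_N = w, so 5·(164 − 4N) = 60.
Then 164 − 4N = 12, giving N = 38.

N* = 38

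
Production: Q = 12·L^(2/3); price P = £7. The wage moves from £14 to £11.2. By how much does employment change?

ΔL = 61

From P·MP_L = w with MP_L = 8·L^(-1/3), the labor demand is L(w) = (56/w)^(3).
At w = 14: L = 64. At w = 11.2: L = 125.
ΔL = 125 − 64 = 61.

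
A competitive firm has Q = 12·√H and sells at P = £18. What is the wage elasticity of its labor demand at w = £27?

ε = -2

MP_H = (1/2)·12·H^(-1/2), so P·MP_H = w gives 108·H^(-1/2) = w.
Solving, H(w) = (108/w)^(2). This is a constant-elasticity form: H ∝ w^(−2), so ε = −2.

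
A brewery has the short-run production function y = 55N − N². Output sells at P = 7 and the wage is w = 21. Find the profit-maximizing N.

The marginal product of N is MP_N = 55 − 2N.
A price-taking firm hires until the value of the marginal product equals the wage: P·MP_N = w, so 7·(55 − 2N) = 21.
Then 55 − 2N = 3, giving N = 26.

N* = 26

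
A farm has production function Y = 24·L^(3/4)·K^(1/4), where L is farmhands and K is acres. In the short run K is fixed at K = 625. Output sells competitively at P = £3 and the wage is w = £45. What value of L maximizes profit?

With K = 625, MP_L = (3/4)·24·L^(-1/4)·625^(1/4) = 90·L^(-1/4).
Profit maximization for a price taker requires P·MP_L = w: 3·90·L^(-1/4) = 45.
So L^(-1/4) = 1/6, which gives L = 1296.

L* = 1296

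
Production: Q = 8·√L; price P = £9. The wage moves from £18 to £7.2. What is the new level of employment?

From P·MP_L = w with MP_L = 4·L^(-1/2), the labor demand is L(w) = (36/w)^(2).
At w = 18: L = 4. At w = 7.2: L = 25.

L* = 25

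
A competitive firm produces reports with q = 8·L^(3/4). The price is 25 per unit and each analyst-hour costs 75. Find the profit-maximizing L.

L* = 16

MP_L = (3/4)·8·L^(-1/4) = 6·L^(-1/4).
Profit maximization for a price taker requires P·MP_L = w: 25·6·L^(-1/4) = 75.
So L^(-1/4) = 0.5, which gives L = 16.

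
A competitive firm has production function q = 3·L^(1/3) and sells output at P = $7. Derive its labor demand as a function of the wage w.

MP_L = (1/3)·3·L^(-2/3) = L^(-2/3).
Setting P·MP_L = w: 7·L^(-2/3) = w.
Solving for L: L^(-2/3) = w/7, so L = (7/w)^(3/2).

L(w) = (7/w)^(3/2)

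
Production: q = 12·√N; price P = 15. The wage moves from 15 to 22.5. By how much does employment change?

ΔN = -20

From P·MP_N = w with MP_N = 6·N^(-1/2), the labor demand is N(w) = (90/w)^(2).
At w = 15: N = 36. At w = 22.5: N = 16.
ΔN = 16 − 36 = -20.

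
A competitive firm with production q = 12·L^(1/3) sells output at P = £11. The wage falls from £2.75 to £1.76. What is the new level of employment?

From P·MP_L = w with MP_L = 4·L^(-2/3), the labor demand is L(w) = (44/w)^(3/2).
At w = 2.75: L = 64. At w = 1.76: L = 125.

L* = 125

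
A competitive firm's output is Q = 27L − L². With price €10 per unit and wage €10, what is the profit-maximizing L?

The marginal product of L is MP_L = 27 − 2L.
A price-taking firm hires until the value of the marginal product equals the wage: P·MP_L = w, so 10·(27 − 2L) = 10.
Then 27 − 2L = 1, giving L = 13.

L* = 13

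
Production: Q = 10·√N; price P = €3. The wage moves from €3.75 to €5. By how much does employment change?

ΔN = -7

From P·MP_N = w with MP_N = 5·N^(-1/2), the labor demand is N(w) = (15/w)^(2).
At w = 3.75: N = 16. At w = 5: N = 9.
ΔN = 9 − 16 = -7.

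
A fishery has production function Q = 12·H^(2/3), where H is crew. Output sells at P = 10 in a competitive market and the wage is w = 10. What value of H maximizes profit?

MP_H = (2/3)·12·H^(-1/3) = 8·H^(-1/3).
Profit maximization for a price taker requires P·MP_H = w: 10·8·H^(-1/3) = 10.
So H^(-1/3) = 0.125, which gives H = 512.

H* = 512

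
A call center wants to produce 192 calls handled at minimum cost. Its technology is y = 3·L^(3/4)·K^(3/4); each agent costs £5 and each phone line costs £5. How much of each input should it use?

L* = 16, K* = 16

Cost minimization requires the marginal rate of technical substitution to equal the input-price ratio: MP_L/MP_K = w/r.
Here MP_L/MP_K = (3/4)·(K/L)/(3/4) = (K/L). Setting this equal to 5/5 = 1 gives K = L.
Substituting into y = 192: 3·L^(3/4)·(L)^(3/4) = 192.
Solving, L = 16 and K = 16.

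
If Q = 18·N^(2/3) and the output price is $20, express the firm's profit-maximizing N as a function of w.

N(w) = (240/w)^(3)

MP_N = (2/3)·18·N^(-1/3) = 12·N^(-1/3).
Setting P·MP_N = w: 240·N^(-1/3) = w.
Solving for N: N^(-1/3) = w/240, so N = (240/w)^(3).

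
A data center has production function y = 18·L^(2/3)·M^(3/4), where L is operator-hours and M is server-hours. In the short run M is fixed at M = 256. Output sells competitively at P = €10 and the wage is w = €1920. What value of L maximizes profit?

L* = 64

With M = 256, MP_L = (2/3)·18·L^(-1/3)·256^(3/4) = 768·L^(-1/3).
Profit maximization for a price taker requires P·MP_L = w: 10·768·L^(-1/3) = 1920.
So L^(-1/3) = 0.25, which gives L = 64.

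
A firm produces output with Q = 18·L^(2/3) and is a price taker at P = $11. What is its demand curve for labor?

MP_L = (2/3)·18·L^(-1/3) = 12·L^(-1/3).
Setting P·MP_L = w: 132·L^(-1/3) = w.
Solving for L: L^(-1/3) = w/132, so L = (132/w)^(3).

L(w) = 2299968/w³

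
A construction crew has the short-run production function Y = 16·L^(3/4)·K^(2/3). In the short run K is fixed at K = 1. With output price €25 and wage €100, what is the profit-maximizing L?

With K = 1, MP_L = (3/4)·16·L^(-1/4)·1^(2/3) = 12·L^(-1/4).
Profit maximization for a price taker requires P·MP_L = w: 25·12·L^(-1/4) = 100.
So L^(-1/4) = 1/3, which gives L = 81.

L* = 81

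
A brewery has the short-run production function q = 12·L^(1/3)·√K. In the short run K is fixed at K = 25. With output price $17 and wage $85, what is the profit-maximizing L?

With K = 25, MP_L = (1/3)·12·L^(-2/3)·25^(1/2) = 20·L^(-2/3).
Profit maximization for a price taker requires P·MP_L = w: 17·20·L^(-2/3) = 85.
So L^(-2/3) = 0.25, which gives L = 8.

L* = 8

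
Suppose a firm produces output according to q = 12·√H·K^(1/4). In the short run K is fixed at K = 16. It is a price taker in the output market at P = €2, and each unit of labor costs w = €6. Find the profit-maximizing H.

With K = 16, MP_H = (1/2)·12·H^(-1/2)·16^(1/4) = 12·H^(-1/2).
Profit maximization for a price taker requires P·MP_H = w: 2·12·H^(-1/2) = 6.
So H^(-1/2) = 0.25, which gives H = 16.

H* = 16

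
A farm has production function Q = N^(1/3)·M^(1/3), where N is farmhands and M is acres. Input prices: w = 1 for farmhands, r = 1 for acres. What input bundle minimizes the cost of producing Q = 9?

Cost minimization requires the marginal rate of technical substitution to equal the input-price ratio: MP_N/MP_M = w/r.
Here MP_N/MP_M = (1/3)·(M/N)/(1/3) = (M/N). Setting this equal to 1/1 = 1 gives M = N.
Substituting into Q = 9: N^(1/3)·(N)^(1/3) = 9.
Solving, N = 27 and M = 27.

N* = 27, M* = 27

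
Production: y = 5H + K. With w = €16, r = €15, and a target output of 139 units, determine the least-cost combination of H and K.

H* = 27.8, K* = 0

The inputs are perfect substitutes, so the firm uses whichever has the lower cost per unit of output.
Cost per unit of output via H is 3.2; via K it is 15. H is cheaper.
Producing y = 139 with H alone: H = 27.8, K = 0.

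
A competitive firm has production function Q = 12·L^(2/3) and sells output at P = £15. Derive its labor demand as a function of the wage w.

L(w) = 1728000/w³

MP_L = (2/3)·12·L^(-1/3) = 8·L^(-1/3).
Setting P·MP_L = w: 120·L^(-1/3) = w.
Solving for L: L^(-1/3) = w/120, so L = (120/w)^(3).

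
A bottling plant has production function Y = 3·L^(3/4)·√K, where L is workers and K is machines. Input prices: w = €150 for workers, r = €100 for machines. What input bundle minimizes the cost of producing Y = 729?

Cost minimization requires the marginal rate of technical substitution to equal the input-price ratio: MP_L/MP_K = w/r.
Here MP_L/MP_K = (3/4)·(K/L)/(1/2) = 1.5·(K/L). Setting this equal to 150/100 = 1.5 gives K = L.
Substituting into Y = 729: 3·L^(3/4)·(L)^(1/2) = 729.
Solving, L = 81 and K = 81.

L* = 81, K* = 81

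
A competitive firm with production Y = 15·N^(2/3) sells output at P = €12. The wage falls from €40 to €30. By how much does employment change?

ΔN = 37

From P·MP_N = w with MP_N = 10·N^(-1/3), the labor demand is N(w) = (120/w)^(3).
At w = 40: N = 27. At w = 30: N = 64.
ΔN = 64 − 27 = 37.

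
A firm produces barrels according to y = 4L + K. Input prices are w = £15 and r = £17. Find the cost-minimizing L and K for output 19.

The inputs are perfect substitutes, so the firm uses whichever has the lower cost per unit of output.
Cost per unit of output via L is 3.75; via K it is 17. L is cheaper.
Producing y = 19 with L alone: L = 4.75, K = 0.

L* = 4.75, K* = 0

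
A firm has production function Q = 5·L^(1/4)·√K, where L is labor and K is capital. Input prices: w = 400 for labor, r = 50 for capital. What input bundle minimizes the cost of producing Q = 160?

Cost minimization requires the marginal rate of technical substitution to equal the input-price ratio: MP_L/MP_K = w/r.
Here MP_L/MP_K = (1/4)·(K/L)/(1/2) = 0.5·(K/L). Setting this equal to 400/50 = 8 gives K = 16L.
Substituting into Q = 160: 5·L^(1/4)·(16L)^(1/2) = 160.
Solving, L = 16 and K = 256.

L* = 16, K* = 256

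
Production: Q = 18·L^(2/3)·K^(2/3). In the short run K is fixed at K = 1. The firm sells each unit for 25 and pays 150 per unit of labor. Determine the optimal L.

With K = 1, MP_L = (2/3)·18·L^(-1/3)·1^(2/3) = 12·L^(-1/3).
Profit maximization for a price taker requires P·MP_L = w: 25·12·L^(-1/3) = 150.
So L^(-1/3) = 0.5, which gives L = 8.

L* = 8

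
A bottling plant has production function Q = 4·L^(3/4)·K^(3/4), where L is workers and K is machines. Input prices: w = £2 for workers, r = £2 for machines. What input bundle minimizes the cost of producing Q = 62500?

L* = 625, K* = 625

Cost minimization requires the marginal rate of technical substitution to equal the input-price ratio: MP_L/MP_K = w/r.
Here MP_L/MP_K = (3/4)·(K/L)/(3/4) = (K/L). Setting this equal to 2/2 = 1 gives K = L.
Substituting into Q = 62500: 4·L^(3/4)·(L)^(3/4) = 62500.
Solving, L = 625 and K = 625.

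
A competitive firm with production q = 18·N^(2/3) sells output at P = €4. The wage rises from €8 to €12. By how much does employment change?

From P·MP_N = w with MP_N = 12·N^(-1/3), the labor demand is N(w) = (48/w)^(3).
At w = 8: N = 216. At w = 12: N = 64.
ΔN = 64 − 216 = -152.

ΔN = -152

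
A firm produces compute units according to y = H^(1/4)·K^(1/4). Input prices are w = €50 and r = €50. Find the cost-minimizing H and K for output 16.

H* = 256, K* = 256

Cost minimization requires the marginal rate of technical substitution to equal the input-price ratio: MP_H/MP_K = w/r.
Here MP_H/MP_K = (1/4)·(K/H)/(1/4) = (K/H). Setting this equal to 50/50 = 1 gives K = H.
Substituting into y = 16: H^(1/4)·(H)^(1/4) = 16.
Solving, H = 256 and K = 256.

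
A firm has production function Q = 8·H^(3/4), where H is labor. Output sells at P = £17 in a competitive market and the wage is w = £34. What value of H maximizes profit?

MP_H = (3/4)·8·H^(-1/4) = 6·H^(-1/4).
Profit maximization for a price taker requires P·MP_H = w: 17·6·H^(-1/4) = 34.
So H^(-1/4) = 1/3, which gives H = 81.

H* = 81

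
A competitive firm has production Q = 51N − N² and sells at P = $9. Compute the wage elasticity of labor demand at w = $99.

ε = -0.275

From P·MP_N = w with MP_N = 51 − 2N, labor demand is N(w) = (51 − w/9)/2.
dN/dw = −1/(18) = -1/18.
At w = 99, N = 20, so ε = (dN/dw)·(w/N) = (-1/18)·(99/20) = -0.275.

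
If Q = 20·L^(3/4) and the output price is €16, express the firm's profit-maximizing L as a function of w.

MP_L = (3/4)·20·L^(-1/4) = 15·L^(-1/4).
Setting P·MP_L = w: 240·L^(-1/4) = w.
Solving for L: L^(-1/4) = w/240, so L = (240/w)^(4).

L(w) = (240/w)^(4)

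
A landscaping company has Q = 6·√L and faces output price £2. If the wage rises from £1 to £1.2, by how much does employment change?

ΔL = -11

From P·MP_L = w with MP_L = 3·L^(-1/2), the labor demand is L(w) = (6/w)^(2).
At w = 1: L = 36. At w = 1.2: L = 25.
ΔL = 25 − 36 = -11.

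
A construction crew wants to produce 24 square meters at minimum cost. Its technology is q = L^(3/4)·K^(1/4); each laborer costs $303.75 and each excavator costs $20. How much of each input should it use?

L* = 16, K* = 81

Cost minimization requires the marginal rate of technical substitution to equal the input-price ratio: MP_L/MP_K = w/r.
Here MP_L/MP_K = (3/4)·(K/L)/(1/4) = 3·(K/L). Setting this equal to 303.75/20 = 15.1875 gives K = 5.0625L.
Substituting into q = 24: L^(3/4)·(5.0625L)^(1/4) = 24.
Solving, L = 16 and K = 81.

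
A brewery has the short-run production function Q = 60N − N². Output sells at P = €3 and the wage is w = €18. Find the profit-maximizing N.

The marginal product of N is MP_N = 60 − 2N.
A price-taking firm hires until the value of the marginal product equals the wage: P·MP_N = w, so 3·(60 − 2N) = 18.
Then 60 − 2N = 6, giving N = 27.

N* = 27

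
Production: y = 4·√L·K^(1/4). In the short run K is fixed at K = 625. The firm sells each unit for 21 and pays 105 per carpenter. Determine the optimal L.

L* = 4

With K = 625, MP_L = (1/2)·4·L^(-1/2)·625^(1/4) = 10·L^(-1/2).
Profit maximization for a price taker requires P·MP_L = w: 21·10·L^(-1/2) = 105.
So L^(-1/2) = 0.5, which gives L = 4.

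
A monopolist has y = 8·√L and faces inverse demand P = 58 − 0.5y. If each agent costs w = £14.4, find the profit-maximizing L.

Marginal revenue from the inverse demand is MR = 58 − y.
The marginal product is MP_L = 4·L^(-1/2).
A monopolist hires until marginal revenue product equals the wage: MR·MP_L = w.
At L, y = 8·√L. Substituting and solving: (58 − 8·√L)·4·L^(-1/2) = 14.4 gives L = 25.

L* = 25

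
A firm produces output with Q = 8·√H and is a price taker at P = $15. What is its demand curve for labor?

H(w) = 3600/w²

MP_H = (1/2)·8·H^(-1/2) = 4·H^(-1/2).
Setting P·MP_H = w: 60·H^(-1/2) = w.
Solving for H: H^(-1/2) = w/60, so H = (60/w)^(2).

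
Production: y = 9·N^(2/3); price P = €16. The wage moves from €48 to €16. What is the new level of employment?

From P·MP_N = w with MP_N = 6·N^(-1/3), the labor demand is N(w) = (96/w)^(3).
At w = 48: N = 8. At w = 16: N = 216.

N* = 216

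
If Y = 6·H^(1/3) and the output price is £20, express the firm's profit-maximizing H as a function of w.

MP_H = (1/3)·6·H^(-2/3) = 2·H^(-2/3).
Setting P·MP_H = w: 40·H^(-2/3) = w.
Solving for H: H^(-2/3) = w/40, so H = (40/w)^(3/2).

H(w) = (40/w)^(3/2)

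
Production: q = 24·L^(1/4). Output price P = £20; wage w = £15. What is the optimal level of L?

MP_L = (1/4)·24·L^(-3/4) = 6·L^(-3/4).
Profit maximization for a price taker requires P·MP_L = w: 20·6·L^(-3/4) = 15.
So L^(-3/4) = 0.125, which gives L = 16.

L* = 16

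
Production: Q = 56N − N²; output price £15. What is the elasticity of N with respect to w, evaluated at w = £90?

ε = -0.12

From P·MP_N = w with MP_N = 56 − 2N, labor demand is N(w) = (56 − w/15)/2.
dN/dw = −1/(30) = -1/30.
At w = 90, N = 25, so ε = (dN/dw)·(w/N) = (-1/30)·(90/25) = -0.12.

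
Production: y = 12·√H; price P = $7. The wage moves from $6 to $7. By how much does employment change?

From P·MP_H = w with MP_H = 6·H^(-1/2), the labor demand is H(w) = (42/w)^(2).
At w = 6: H = 49. At w = 7: H = 36.
ΔH = 36 − 49 = -13.

ΔH = -13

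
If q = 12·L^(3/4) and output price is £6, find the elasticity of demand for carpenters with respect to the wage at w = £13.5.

MP_L = (3/4)·12·L^(-1/4), so P·MP_L = w gives 54·L^(-1/4) = w.
Solving, L(w) = (54/w)^(4). This is a constant-elasticity form: L ∝ w^(−4), so ε = −4.

ε = -4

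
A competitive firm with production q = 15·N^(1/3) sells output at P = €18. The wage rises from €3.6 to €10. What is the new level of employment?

N* = 27

From P·MP_N = w with MP_N = 5·N^(-2/3), the labor demand is N(w) = (90/w)^(3/2).
At w = 3.6: N = 125. At w = 10: N = 27.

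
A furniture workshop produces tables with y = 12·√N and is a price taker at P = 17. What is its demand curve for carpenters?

N(w) = 10404/w²

MP_N = (1/2)·12·N^(-1/2) = 6·N^(-1/2).
Setting P·MP_N = w: 102·N^(-1/2) = w.
Solving for N: N^(-1/2) = w/102, so N = (102/w)^(2).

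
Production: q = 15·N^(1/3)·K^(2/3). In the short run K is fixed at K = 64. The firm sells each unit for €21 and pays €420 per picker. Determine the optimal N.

N* = 8

With K = 64, MP_N = (1/3)·15·N^(-2/3)·64^(2/3) = 80·N^(-2/3).
Profit maximization for a price taker requires P·MP_N = w: 21·80·N^(-2/3) = 420.
So N^(-2/3) = 0.25, which gives N = 8.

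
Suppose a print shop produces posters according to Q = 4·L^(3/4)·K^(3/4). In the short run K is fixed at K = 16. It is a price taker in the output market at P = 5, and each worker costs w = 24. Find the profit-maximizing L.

With K = 16, MP_L = (3/4)·4·L^(-1/4)·16^(3/4) = 24·L^(-1/4).
Profit maximization for a price taker requires P·MP_L = w: 5·24·L^(-1/4) = 24.
So L^(-1/4) = 0.2, which gives L = 625.

L* = 625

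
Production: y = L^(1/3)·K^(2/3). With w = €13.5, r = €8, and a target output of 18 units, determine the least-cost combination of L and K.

L* = 8, K* = 27

Cost minimization requires the marginal rate of technical substitution to equal the input-price ratio: MP_L/MP_K = w/r.
Here MP_L/MP_K = (1/3)·(K/L)/(2/3) = 0.5·(K/L). Setting this equal to 13.5/8 = 1.6875 gives K = 3.375L.
Substituting into y = 18: L^(1/3)·(3.375L)^(2/3) = 18.
Solving, L = 8 and K = 27.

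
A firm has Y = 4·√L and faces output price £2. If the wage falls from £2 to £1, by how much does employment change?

From P·MP_L = w with MP_L = 2·L^(-1/2), the labor demand is L(w) = (4/w)^(2).
At w = 2: L = 4. At w = 1: L = 16.
ΔL = 16 − 4 = 12.

ΔL = 12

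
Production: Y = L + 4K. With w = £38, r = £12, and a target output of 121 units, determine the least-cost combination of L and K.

L* = 0, K* = 30.25

The inputs are perfect substitutes, so the firm uses whichever has the lower cost per unit of output.
Cost per unit of output via L is 38; via K it is 3. K is cheaper.
Producing Y = 121 with K alone: L = 0, K = 30.25.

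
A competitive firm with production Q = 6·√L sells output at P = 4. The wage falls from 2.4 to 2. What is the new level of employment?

From P·MP_L = w with MP_L = 3·L^(-1/2), the labor demand is L(w) = (12/w)^(2).
At w = 2.4: L = 25. At w = 2: L = 36.

L* = 36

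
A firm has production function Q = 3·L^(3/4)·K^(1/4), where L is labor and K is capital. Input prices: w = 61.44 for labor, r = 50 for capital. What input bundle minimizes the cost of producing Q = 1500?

Cost minimization requires the marginal rate of technical substitution to equal the input-price ratio: MP_L/MP_K = w/r.
Here MP_L/MP_K = (3/4)·(K/L)/(1/4) = 3·(K/L). Setting this equal to 61.44/50 = 1.2288 gives K = 0.4096L.
Substituting into Q = 1500: 3·L^(3/4)·(0.4096L)^(1/4) = 1500.
Solving, L = 625 and K = 256.

L* = 625, K* = 256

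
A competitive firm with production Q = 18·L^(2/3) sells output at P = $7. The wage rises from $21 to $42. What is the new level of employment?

L* = 8

From P·MP_L = w with MP_L = 12·L^(-1/3), the labor demand is L(w) = (84/w)^(3).
At w = 21: L = 64. At w = 42: L = 8.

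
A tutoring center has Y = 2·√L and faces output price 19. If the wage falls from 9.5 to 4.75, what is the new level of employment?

L* = 16

From P·MP_L = w with MP_L = L^(-1/2), the labor demand is L(w) = (19/w)^(2).
At w = 9.5: L = 4. At w = 4.75: L = 16.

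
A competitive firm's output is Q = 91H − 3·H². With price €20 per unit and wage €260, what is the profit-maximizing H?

H* = 13

The marginal product of H is MP_H = 91 − 6H.
A price-taking firm hires until the value of the marginal product equals the wage: P·MP_H = w, so 20·(91 − 6H) = 260.
Then 91 − 6H = 13, giving H = 13.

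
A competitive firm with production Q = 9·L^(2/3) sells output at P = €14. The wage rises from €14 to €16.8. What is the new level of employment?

L* = 125

From P·MP_L = w with MP_L = 6·L^(-1/3), the labor demand is L(w) = (84/w)^(3).
At w = 14: L = 216. At w = 16.8: L = 125.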